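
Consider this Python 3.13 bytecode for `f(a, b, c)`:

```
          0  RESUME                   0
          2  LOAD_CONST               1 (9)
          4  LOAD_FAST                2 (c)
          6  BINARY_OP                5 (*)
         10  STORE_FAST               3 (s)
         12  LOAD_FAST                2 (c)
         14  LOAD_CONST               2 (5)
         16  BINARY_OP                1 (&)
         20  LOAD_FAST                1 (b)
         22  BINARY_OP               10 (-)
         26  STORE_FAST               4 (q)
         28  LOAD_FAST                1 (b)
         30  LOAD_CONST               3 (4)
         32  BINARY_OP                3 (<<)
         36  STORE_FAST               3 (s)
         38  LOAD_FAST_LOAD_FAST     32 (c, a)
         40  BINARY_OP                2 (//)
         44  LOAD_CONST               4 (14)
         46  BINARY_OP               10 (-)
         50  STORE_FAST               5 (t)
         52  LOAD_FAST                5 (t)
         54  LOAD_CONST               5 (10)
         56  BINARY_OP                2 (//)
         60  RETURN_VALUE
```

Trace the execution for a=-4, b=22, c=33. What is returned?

-3

LOAD_CONST → push 9. Stack: [9]
LOAD_FAST c → push 33. Stack: [9, 33]
BINARY_OP * → 9 * 33 = 297. Stack: [297]
STORE_FAST s → s=297. Stack: []
LOAD_FAST c → push 33. Stack: [33]
LOAD_CONST → push 5. Stack: [33, 5]
BINARY_OP & → 33 & 5 = 1. Stack: [1]
LOAD_FAST b → push 22. Stack: [1, 22]
BINARY_OP - → 1 - 22 = -21. Stack: [-21]
STORE_FAST q → q=-21. Stack: []
LOAD_FAST b → push 22. Stack: [22]
LOAD_CONST → push 4. Stack: [22, 4]
BINARY_OP << → 22 << 4 = 352. Stack: [352]
STORE_FAST s → s=352. Stack: []
LOAD_FAST_LOAD_FAST c,a → push 33,-4. Stack: [33, -4]
BINARY_OP // → 33 // -4 = -9. Stack: [-9]
LOAD_CONST → push 14. Stack: [-9, 14]
BINARY_OP - → -9 - 14 = -23. Stack: [-23]
STORE_FAST t → t=-23. Stack: []
LOAD_FAST t → push -23. Stack: [-23]
LOAD_CONST → push 10. Stack: [-23, 10]
BINARY_OP // → -23 // 10 = -3. Stack: [-3]
RETURN_VALUE → return -3.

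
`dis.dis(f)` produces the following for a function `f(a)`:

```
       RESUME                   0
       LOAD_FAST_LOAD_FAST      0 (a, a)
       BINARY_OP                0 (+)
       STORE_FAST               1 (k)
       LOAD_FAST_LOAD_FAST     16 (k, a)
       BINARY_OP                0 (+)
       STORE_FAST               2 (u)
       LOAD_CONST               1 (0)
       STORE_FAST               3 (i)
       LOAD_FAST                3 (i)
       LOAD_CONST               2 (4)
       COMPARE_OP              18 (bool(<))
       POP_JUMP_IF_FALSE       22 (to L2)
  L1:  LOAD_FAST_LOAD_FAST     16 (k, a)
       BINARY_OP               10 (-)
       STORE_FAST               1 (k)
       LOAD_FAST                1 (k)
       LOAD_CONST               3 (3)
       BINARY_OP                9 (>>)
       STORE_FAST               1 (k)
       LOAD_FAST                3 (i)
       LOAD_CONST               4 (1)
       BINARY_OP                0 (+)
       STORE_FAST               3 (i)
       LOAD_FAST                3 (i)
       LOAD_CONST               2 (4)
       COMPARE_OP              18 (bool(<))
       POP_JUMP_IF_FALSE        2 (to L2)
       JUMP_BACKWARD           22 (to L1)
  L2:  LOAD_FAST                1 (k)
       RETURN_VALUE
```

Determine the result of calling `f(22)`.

LOAD_FAST_LOAD_FAST a,a → push 22,22
BINARY_OP + → 22 + 22 = 44
STORE_FAST k → k=44
LOAD_FAST_LOAD_FAST k,a → push 44,22
BINARY_OP + → 44 + 22 = 66
STORE_FAST u → u=66
LOAD_CONST → push 0
STORE_FAST i → i=0
LOAD_FAST i → push 0
LOAD_CONST → push 4
COMPARE_OP bool(<) → 0 vs 4 = True
POP_JUMP_IF_FALSE → pop True; no jump
LOAD_FAST_LOAD_FAST k,a → push 44,22
BINARY_OP - → 44 - 22 = 22
STORE_FAST k → k=22
LOAD_FAST k → push 22
LOAD_CONST → push 3
BINARY_OP >> → 22 >> 3 = 2
STORE_FAST k → k=2
LOAD_FAST i → push 0
LOAD_CONST → push 1
BINARY_OP + → 0 + 1 = 1
STORE_FAST i → i=1
LOAD_FAST i → push 1
LOAD_CONST → push 4
COMPARE_OP bool(<) → 1 vs 4 = True
POP_JUMP_IF_FALSE → pop True; no jump
LOAD_FAST_LOAD_FAST k,a → push 2,22
BINARY_OP - → 2 - 22 = -20
STORE_FAST k → k=-20
LOAD_FAST k → push -20
LOAD_CONST → push 3
BINARY_OP >> → -20 >> 3 = -3
STORE_FAST k → k=-3
LOAD_FAST i → push 1
LOAD_CONST → push 1
BINARY_OP + → 1 + 1 = 2
STORE_FAST i → i=2
LOAD_FAST i → push 2
LOAD_CONST → push 4
COMPARE_OP bool(<) → 2 vs 4 = True
POP_JUMP_IF_FALSE → pop True; no jump
LOAD_FAST_LOAD_FAST k,a → push -3,22
BINARY_OP - → -3 - 22 = -25
STORE_FAST k → k=-25
LOAD_FAST k → push -25
LOAD_CONST → push 3
BINARY_OP >> → -25 >> 3 = -4
STORE_FAST k → k=-4
LOAD_FAST i → push 2
LOAD_CONST → push 1
BINARY_OP + → 2 + 1 = 3
STORE_FAST i → i=3
LOAD_FAST i → push 3
LOAD_CONST → push 4
COMPARE_OP bool(<) → 3 vs 4 = True
POP_JUMP_IF_FALSE → pop True; no jump
LOAD_FAST_LOAD_FAST k,a → push -4,22
BINARY_OP - → -4 - 22 = -26
STORE_FAST k → k=-26
LOAD_FAST k → push -26
LOAD_CONST → push 3
BINARY_OP >> → -26 >> 3 = -4
STORE_FAST k → k=-4
LOAD_FAST i → push 3
LOAD_CONST → push 1
BINARY_OP + → 3 + 1 = 4
STORE_FAST i → i=4
LOAD_FAST i → push 4
LOAD_CONST → push 4
COMPARE_OP bool(<) → 4 vs 4 = False
POP_JUMP_IF_FALSE → pop False; jump
LOAD_FAST k → push -4
RETURN_VALUE → return -4.

-4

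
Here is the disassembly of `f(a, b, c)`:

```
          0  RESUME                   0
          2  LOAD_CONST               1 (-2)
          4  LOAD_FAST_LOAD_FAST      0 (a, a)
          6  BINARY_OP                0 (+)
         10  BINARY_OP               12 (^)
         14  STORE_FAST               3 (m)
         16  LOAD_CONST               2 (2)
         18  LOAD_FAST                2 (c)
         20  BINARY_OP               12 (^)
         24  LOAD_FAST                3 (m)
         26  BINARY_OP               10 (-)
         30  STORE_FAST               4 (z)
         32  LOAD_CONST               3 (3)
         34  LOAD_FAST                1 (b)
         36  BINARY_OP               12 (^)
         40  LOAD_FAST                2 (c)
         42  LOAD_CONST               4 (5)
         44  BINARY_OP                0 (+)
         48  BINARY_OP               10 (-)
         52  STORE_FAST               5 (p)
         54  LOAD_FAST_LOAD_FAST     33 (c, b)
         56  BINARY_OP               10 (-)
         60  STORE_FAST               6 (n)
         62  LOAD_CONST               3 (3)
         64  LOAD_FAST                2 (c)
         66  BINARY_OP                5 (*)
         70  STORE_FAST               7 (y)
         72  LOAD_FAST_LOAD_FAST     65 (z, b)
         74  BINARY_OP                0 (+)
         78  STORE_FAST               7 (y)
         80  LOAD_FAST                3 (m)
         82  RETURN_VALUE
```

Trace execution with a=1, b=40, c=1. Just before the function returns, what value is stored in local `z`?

LOAD_CONST → push -2. Stack: [-2]
LOAD_FAST_LOAD_FAST a,a → push 1,1. Stack: [-2, 1, 1]
BINARY_OP + → 1 + 1 = 2. Stack: [-2, 2]
BINARY_OP ^ → -2 ^ 2 = -4. Stack: [-4]
STORE_FAST m → m=-4. Stack: []
LOAD_CONST → push 2. Stack: [2]
LOAD_FAST c → push 1. Stack: [2, 1]
BINARY_OP ^ → 2 ^ 1 = 3. Stack: [3]
LOAD_FAST m → push -4. Stack: [3, -4]
BINARY_OP - → 3 - -4 = 7. Stack: [7]
STORE_FAST z → z=7. Stack: []
LOAD_CONST → push 3. Stack: [3]
LOAD_FAST b → push 40. Stack: [3, 40]
BINARY_OP ^ → 3 ^ 40 = 43. Stack: [43]
LOAD_FAST c → push 1. Stack: [43, 1]
LOAD_CONST → push 5. Stack: [43, 1, 5]
BINARY_OP + → 1 + 5 = 6. Stack: [43, 6]
BINARY_OP - → 43 - 6 = 37. Stack: [37]
STORE_FAST p → p=37. Stack: []
LOAD_FAST_LOAD_FAST c,b → push 1,40. Stack: [1, 40]
BINARY_OP - → 1 - 40 = -39. Stack: [-39]
STORE_FAST n → n=-39. Stack: []
LOAD_CONST → push 3. Stack: [3]
LOAD_FAST c → push 1. Stack: [3, 1]
BINARY_OP * → 3 * 1 = 3. Stack: [3]
STORE_FAST y → y=3. Stack: []
LOAD_FAST_LOAD_FAST z,b → push 7,40. Stack: [7, 40]
BINARY_OP + → 7 + 40 = 47. Stack: [47]
STORE_FAST y → y=47. Stack: []
LOAD_FAST m → push -4. Stack: [-4]
RETURN_VALUE → return -4.

7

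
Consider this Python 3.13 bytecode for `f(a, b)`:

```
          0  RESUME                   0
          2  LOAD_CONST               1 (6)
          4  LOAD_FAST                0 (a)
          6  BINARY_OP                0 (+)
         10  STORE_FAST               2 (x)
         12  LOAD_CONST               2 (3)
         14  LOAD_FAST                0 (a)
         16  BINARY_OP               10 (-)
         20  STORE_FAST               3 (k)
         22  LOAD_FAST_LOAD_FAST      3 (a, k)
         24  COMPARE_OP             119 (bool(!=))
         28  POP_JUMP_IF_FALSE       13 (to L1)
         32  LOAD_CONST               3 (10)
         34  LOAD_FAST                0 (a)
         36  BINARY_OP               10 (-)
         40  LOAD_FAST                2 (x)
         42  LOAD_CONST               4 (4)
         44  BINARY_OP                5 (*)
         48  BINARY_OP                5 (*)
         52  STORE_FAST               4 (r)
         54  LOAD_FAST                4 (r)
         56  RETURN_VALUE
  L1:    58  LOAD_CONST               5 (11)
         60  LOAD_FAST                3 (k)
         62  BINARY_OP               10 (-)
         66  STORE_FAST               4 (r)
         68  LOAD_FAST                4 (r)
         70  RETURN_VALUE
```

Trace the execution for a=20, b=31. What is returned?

LOAD_CONST → push 6. Stack: [6]
LOAD_FAST a → push 20. Stack: [6, 20]
BINARY_OP + → 6 + 20 = 26. Stack: [26]
STORE_FAST x → x=26. Stack: []
LOAD_CONST → push 3. Stack: [3]
LOAD_FAST a → push 20. Stack: [3, 20]
BINARY_OP - → 3 - 20 = -17. Stack: [-17]
STORE_FAST k → k=-17. Stack: []
LOAD_FAST_LOAD_FAST a,k → push 20,-17. Stack: [20, -17]
COMPARE_OP bool(!=) → 20 vs -17 = True. Stack: [True]
POP_JUMP_IF_FALSE → pop True; no jump. Stack: []
LOAD_CONST → push 10. Stack: [10]
LOAD_FAST a → push 20. Stack: [10, 20]
BINARY_OP - → 10 - 20 = -10. Stack: [-10]
LOAD_FAST x → push 26. Stack: [-10, 26]
LOAD_CONST → push 4. Stack: [-10, 26, 4]
BINARY_OP * → 26 * 4 = 104. Stack: [-10, 104]
BINARY_OP * → -10 * 104 = -1040. Stack: [-1040]
STORE_FAST r → r=-1040. Stack: []
LOAD_FAST r → push -1040. Stack: [-1040]
RETURN_VALUE → return -1040.

-1040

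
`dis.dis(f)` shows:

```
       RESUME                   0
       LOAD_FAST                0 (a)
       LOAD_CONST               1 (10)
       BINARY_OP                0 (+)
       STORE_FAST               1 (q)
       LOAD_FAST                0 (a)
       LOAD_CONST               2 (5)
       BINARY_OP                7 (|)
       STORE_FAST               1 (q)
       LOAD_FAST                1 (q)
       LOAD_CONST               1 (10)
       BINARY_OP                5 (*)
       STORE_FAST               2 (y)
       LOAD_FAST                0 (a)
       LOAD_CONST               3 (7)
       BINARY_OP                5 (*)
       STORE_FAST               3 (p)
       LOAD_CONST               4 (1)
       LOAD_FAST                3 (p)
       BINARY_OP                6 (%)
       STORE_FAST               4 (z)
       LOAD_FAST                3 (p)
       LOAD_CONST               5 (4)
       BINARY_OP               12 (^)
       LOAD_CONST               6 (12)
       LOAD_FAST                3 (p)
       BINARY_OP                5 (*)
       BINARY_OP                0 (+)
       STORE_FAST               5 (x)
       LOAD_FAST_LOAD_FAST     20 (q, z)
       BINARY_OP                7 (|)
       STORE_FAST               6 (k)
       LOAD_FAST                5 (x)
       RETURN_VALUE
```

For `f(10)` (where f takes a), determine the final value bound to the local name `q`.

LOAD_FAST a → push 10. Stack: [10]
LOAD_CONST → push 10. Stack: [10, 10]
BINARY_OP + → 10 + 10 = 20. Stack: [20]
STORE_FAST q → q=20. Stack: []
LOAD_FAST a → push 10. Stack: [10]
LOAD_CONST → push 5. Stack: [10, 5]
BINARY_OP | → 10 | 5 = 15. Stack: [15]
STORE_FAST q → q=15. Stack: []
LOAD_FAST q → push 15. Stack: [15]
LOAD_CONST → push 10. Stack: [15, 10]
BINARY_OP * → 15 * 10 = 150. Stack: [150]
STORE_FAST y → y=150. Stack: []
LOAD_FAST a → push 10. Stack: [10]
LOAD_CONST → push 7. Stack: [10, 7]
BINARY_OP * → 10 * 7 = 70. Stack: [70]
STORE_FAST p → p=70. Stack: []
LOAD_CONST → push 1. Stack: [1]
LOAD_FAST p → push 70. Stack: [1, 70]
BINARY_OP % → 1 % 70 = 1. Stack: [1]
STORE_FAST z → z=1. Stack: []
LOAD_FAST p → push 70. Stack: [70]
LOAD_CONST → push 4. Stack: [70, 4]
BINARY_OP ^ → 70 ^ 4 = 66. Stack: [66]
LOAD_CONST → push 12. Stack: [66, 12]
LOAD_FAST p → push 70. Stack: [66, 12, 70]
BINARY_OP * → 12 * 70 = 840. Stack: [66, 840]
BINARY_OP + → 66 + 840 = 906. Stack: [906]
STORE_FAST x → x=906. Stack: []
LOAD_FAST_LOAD_FAST q,z → push 15,1. Stack: [15, 1]
BINARY_OP | → 15 | 1 = 15. Stack: [15]
STORE_FAST k → k=15. Stack: []
LOAD_FAST x → push 906. Stack: [906]
RETURN_VALUE → return 906.

15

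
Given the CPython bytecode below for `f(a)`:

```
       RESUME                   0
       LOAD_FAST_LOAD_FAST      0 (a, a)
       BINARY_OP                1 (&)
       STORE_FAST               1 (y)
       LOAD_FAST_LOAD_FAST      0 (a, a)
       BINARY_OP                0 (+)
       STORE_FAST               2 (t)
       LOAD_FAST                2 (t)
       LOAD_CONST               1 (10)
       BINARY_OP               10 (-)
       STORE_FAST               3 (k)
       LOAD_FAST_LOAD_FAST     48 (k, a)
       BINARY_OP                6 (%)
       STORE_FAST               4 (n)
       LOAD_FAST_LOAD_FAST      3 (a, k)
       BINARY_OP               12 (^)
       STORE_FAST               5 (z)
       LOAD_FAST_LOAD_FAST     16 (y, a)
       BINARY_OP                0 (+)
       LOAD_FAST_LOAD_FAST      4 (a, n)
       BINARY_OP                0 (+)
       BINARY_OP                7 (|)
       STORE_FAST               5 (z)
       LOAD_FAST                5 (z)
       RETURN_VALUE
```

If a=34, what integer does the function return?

126

LOAD_FAST_LOAD_FAST a,a → push 34,34. Stack: [34, 34]
BINARY_OP & → 34 & 34 = 34. Stack: [34]
STORE_FAST y → y=34. Stack: []
LOAD_FAST_LOAD_FAST a,a → push 34,34. Stack: [34, 34]
BINARY_OP + → 34 + 34 = 68. Stack: [68]
STORE_FAST t → t=68. Stack: []
LOAD_FAST t → push 68. Stack: [68]
LOAD_CONST → push 10. Stack: [68, 10]
BINARY_OP - → 68 - 10 = 58. Stack: [58]
STORE_FAST k → k=58. Stack: []
LOAD_FAST_LOAD_FAST k,a → push 58,34. Stack: [58, 34]
BINARY_OP % → 58 % 34 = 24. Stack: [24]
STORE_FAST n → n=24. Stack: []
LOAD_FAST_LOAD_FAST a,k → push 34,58. Stack: [34, 58]
BINARY_OP ^ → 34 ^ 58 = 24. Stack: [24]
STORE_FAST z → z=24. Stack: []
LOAD_FAST_LOAD_FAST y,a → push 34,34. Stack: [34, 34]
BINARY_OP + → 34 + 34 = 68. Stack: [68]
LOAD_FAST_LOAD_FAST a,n → push 34,24. Stack: [68, 34, 24]
BINARY_OP + → 34 + 24 = 58. Stack: [68, 58]
BINARY_OP | → 68 | 58 = 126. Stack: [126]
STORE_FAST z → z=126. Stack: []
LOAD_FAST z → push 126. Stack: [126]
RETURN_VALUE → return 126.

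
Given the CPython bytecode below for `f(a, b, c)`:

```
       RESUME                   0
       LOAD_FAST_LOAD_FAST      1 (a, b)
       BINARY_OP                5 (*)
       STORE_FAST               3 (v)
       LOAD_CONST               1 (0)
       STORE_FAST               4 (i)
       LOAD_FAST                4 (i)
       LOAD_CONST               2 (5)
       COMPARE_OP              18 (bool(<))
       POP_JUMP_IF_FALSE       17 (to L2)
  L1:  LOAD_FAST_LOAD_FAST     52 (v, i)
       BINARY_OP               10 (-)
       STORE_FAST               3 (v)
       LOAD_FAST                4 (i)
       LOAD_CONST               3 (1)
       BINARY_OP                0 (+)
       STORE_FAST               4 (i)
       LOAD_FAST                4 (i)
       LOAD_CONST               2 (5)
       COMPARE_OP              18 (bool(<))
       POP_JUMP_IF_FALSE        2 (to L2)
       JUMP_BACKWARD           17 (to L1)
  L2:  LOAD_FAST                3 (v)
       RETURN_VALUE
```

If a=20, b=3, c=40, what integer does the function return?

50

LOAD_FAST_LOAD_FAST a,b → push 20,3
BINARY_OP * → 20 * 3 = 60
STORE_FAST v → v=60
LOAD_CONST → push 0
STORE_FAST i → i=0
LOAD_FAST i → push 0
LOAD_CONST → push 5
COMPARE_OP bool(<) → 0 vs 5 = True
POP_JUMP_IF_FALSE → pop True; no jump
LOAD_FAST_LOAD_FAST v,i → push 60,0
BINARY_OP - → 60 - 0 = 60
STORE_FAST v → v=60
LOAD_FAST i → push 0
LOAD_CONST → push 1
BINARY_OP + → 0 + 1 = 1
STORE_FAST i → i=1
LOAD_FAST i → push 1
LOAD_CONST → push 5
COMPARE_OP bool(<) → 1 vs 5 = True
POP_JUMP_IF_FALSE → pop True; no jump
LOAD_FAST_LOAD_FAST v,i → push 60,1
BINARY_OP - → 60 - 1 = 59
STORE_FAST v → v=59
LOAD_FAST i → push 1
LOAD_CONST → push 1
BINARY_OP + → 1 + 1 = 2
STORE_FAST i → i=2
LOAD_FAST i → push 2
LOAD_CONST → push 5
COMPARE_OP bool(<) → 2 vs 5 = True
POP_JUMP_IF_FALSE → pop True; no jump
LOAD_FAST_LOAD_FAST v,i → push 59,2
BINARY_OP - → 59 - 2 = 57
STORE_FAST v → v=57
LOAD_FAST i → push 2
LOAD_CONST → push 1
BINARY_OP + → 2 + 1 = 3
STORE_FAST i → i=3
LOAD_FAST i → push 3
LOAD_CONST → push 5
COMPARE_OP bool(<) → 3 vs 5 = True
POP_JUMP_IF_FALSE → pop True; no jump
LOAD_FAST_LOAD_FAST v,i → push 57,3
BINARY_OP - → 57 - 3 = 54
STORE_FAST v → v=54
LOAD_FAST i → push 3
LOAD_CONST → push 1
BINARY_OP + → 3 + 1 = 4
STORE_FAST i → i=4
LOAD_FAST i → push 4
LOAD_CONST → push 5
COMPARE_OP bool(<) → 4 vs 5 = True
POP_JUMP_IF_FALSE → pop True; no jump
LOAD_FAST_LOAD_FAST v,i → push 54,4
BINARY_OP - → 54 - 4 = 50
STORE_FAST v → v=50
LOAD_FAST i → push 4
LOAD_CONST → push 1
BINARY_OP + → 4 + 1 = 5
STORE_FAST i → i=5
LOAD_FAST i → push 5
LOAD_CONST → push 5
COMPARE_OP bool(<) → 5 vs 5 = False
POP_JUMP_IF_FALSE → pop False; jump
LOAD_FAST v → push 50
RETURN_VALUE → return 50.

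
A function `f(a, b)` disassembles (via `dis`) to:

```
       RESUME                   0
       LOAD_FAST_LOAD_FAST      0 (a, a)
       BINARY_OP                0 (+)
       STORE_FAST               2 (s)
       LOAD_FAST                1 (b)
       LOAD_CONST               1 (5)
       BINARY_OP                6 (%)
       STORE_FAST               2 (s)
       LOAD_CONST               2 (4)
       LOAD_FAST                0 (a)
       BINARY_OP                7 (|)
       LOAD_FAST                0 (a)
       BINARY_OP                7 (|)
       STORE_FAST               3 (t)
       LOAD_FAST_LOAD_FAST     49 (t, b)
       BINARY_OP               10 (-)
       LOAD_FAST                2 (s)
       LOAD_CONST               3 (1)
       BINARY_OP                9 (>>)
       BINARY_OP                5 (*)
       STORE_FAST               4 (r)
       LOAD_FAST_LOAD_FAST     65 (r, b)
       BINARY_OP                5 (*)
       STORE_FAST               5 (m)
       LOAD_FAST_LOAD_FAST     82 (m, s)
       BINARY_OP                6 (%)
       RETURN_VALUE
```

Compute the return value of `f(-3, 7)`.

0

LOAD_FAST_LOAD_FAST a,a → push -3,-3. Stack: [-3, -3]
BINARY_OP + → -3 + -3 = -6. Stack: [-6]
STORE_FAST s → s=-6. Stack: []
LOAD_FAST b → push 7. Stack: [7]
LOAD_CONST → push 5. Stack: [7, 5]
BINARY_OP % → 7 % 5 = 2. Stack: [2]
STORE_FAST s → s=2. Stack: []
LOAD_CONST → push 4. Stack: [4]
LOAD_FAST a → push -3. Stack: [4, -3]
BINARY_OP | → 4 | -3 = -3. Stack: [-3]
LOAD_FAST a → push -3. Stack: [-3, -3]
BINARY_OP | → -3 | -3 = -3. Stack: [-3]
STORE_FAST t → t=-3. Stack: []
LOAD_FAST_LOAD_FAST t,b → push -3,7. Stack: [-3, 7]
BINARY_OP - → -3 - 7 = -10. Stack: [-10]
LOAD_FAST s → push 2. Stack: [-10, 2]
LOAD_CONST → push 1. Stack: [-10, 2, 1]
BINARY_OP >> → 2 >> 1 = 1. Stack: [-10, 1]
BINARY_OP * → -10 * 1 = -10. Stack: [-10]
STORE_FAST r → r=-10. Stack: []
LOAD_FAST_LOAD_FAST r,b → push -10,7. Stack: [-10, 7]
BINARY_OP * → -10 * 7 = -70. Stack: [-70]
STORE_FAST m → m=-70. Stack: []
LOAD_FAST_LOAD_FAST m,s → push -70,2. Stack: [-70, 2]
BINARY_OP % → -70 % 2 = 0. Stack: [0]
RETURN_VALUE → return 0.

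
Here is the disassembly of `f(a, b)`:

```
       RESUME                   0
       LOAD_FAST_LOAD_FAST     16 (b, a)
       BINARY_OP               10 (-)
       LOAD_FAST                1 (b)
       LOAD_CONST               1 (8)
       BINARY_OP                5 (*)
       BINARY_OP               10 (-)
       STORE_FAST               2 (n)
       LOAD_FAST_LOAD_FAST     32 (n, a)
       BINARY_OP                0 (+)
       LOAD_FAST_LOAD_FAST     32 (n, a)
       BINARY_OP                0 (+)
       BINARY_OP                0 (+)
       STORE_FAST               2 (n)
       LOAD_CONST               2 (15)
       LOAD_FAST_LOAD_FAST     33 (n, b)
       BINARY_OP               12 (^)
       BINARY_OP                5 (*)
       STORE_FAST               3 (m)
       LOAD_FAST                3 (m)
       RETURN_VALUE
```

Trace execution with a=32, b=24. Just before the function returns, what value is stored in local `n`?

LOAD_FAST_LOAD_FAST b,a → push 24,32. Stack: [24, 32]
BINARY_OP - → 24 - 32 = -8. Stack: [-8]
LOAD_FAST b → push 24. Stack: [-8, 24]
LOAD_CONST → push 8. Stack: [-8, 24, 8]
BINARY_OP * → 24 * 8 = 192. Stack: [-8, 192]
BINARY_OP - → -8 - 192 = -200. Stack: [-200]
STORE_FAST n → n=-200. Stack: []
LOAD_FAST_LOAD_FAST n,a → push -200,32. Stack: [-200, 32]
BINARY_OP + → -200 + 32 = -168. Stack: [-168]
LOAD_FAST_LOAD_FAST n,a → push -200,32. Stack: [-168, -200, 32]
BINARY_OP + → -200 + 32 = -168. Stack: [-168, -168]
BINARY_OP + → -168 + -168 = -336. Stack: [-336]
STORE_FAST n → n=-336. Stack: []
LOAD_CONST → push 15. Stack: [15]
LOAD_FAST_LOAD_FAST n,b → push -336,24. Stack: [15, -336, 24]
BINARY_OP ^ → -336 ^ 24 = -344. Stack: [15, -344]
BINARY_OP * → 15 * -344 = -5160. Stack: [-5160]
STORE_FAST m → m=-5160. Stack: []
LOAD_FAST m → push -5160. Stack: [-5160]
RETURN_VALUE → return -5160.

-336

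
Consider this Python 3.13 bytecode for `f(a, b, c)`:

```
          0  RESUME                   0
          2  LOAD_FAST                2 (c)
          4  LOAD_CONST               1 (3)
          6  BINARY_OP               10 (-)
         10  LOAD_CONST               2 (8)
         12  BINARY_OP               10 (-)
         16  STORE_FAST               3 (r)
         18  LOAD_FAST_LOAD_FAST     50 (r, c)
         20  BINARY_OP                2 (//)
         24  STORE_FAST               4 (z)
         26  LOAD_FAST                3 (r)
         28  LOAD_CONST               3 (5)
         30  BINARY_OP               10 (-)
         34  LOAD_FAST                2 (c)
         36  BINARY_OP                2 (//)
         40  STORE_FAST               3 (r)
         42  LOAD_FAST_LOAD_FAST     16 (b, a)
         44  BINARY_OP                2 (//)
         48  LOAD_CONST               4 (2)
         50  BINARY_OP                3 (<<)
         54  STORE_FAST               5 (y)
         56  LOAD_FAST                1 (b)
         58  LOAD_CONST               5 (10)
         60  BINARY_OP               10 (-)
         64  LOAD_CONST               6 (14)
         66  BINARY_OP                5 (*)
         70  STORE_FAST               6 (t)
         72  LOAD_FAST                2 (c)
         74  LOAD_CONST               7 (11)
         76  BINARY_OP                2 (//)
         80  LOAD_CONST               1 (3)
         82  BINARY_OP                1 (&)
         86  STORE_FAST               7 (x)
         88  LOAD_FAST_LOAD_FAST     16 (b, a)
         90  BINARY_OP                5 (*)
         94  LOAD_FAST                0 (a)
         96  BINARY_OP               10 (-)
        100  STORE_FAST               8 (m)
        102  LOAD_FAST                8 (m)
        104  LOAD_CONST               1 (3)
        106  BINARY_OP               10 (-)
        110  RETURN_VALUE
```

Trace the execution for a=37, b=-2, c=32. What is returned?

LOAD_FAST c → push 32. Stack: [32]
LOAD_CONST → push 3. Stack: [32, 3]
BINARY_OP - → 32 - 3 = 29. Stack: [29]
LOAD_CONST → push 8. Stack: [29, 8]
BINARY_OP - → 29 - 8 = 21. Stack: [21]
STORE_FAST r → r=21. Stack: []
LOAD_FAST_LOAD_FAST r,c → push 21,32. Stack: [21, 32]
BINARY_OP // → 21 // 32 = 0. Stack: [0]
STORE_FAST z → z=0. Stack: []
LOAD_FAST r → push 21. Stack: [21]
LOAD_CONST → push 5. Stack: [21, 5]
BINARY_OP - → 21 - 5 = 16. Stack: [16]
LOAD_FAST c → push 32. Stack: [16, 32]
BINARY_OP // → 16 // 32 = 0. Stack: [0]
STORE_FAST r → r=0. Stack: []
LOAD_FAST_LOAD_FAST b,a → push -2,37. Stack: [-2, 37]
BINARY_OP // → -2 // 37 = -1. Stack: [-1]
LOAD_CONST → push 2. Stack: [-1, 2]
BINARY_OP << → -1 << 2 = -4. Stack: [-4]
STORE_FAST y → y=-4. Stack: []
LOAD_FAST b → push -2. Stack: [-2]
LOAD_CONST → push 10. Stack: [-2, 10]
BINARY_OP - → -2 - 10 = -12. Stack: [-12]
LOAD_CONST → push 14. Stack: [-12, 14]
BINARY_OP * → -12 * 14 = -168. Stack: [-168]
STORE_FAST t → t=-168. Stack: []
LOAD_FAST c → push 32. Stack: [32]
LOAD_CONST → push 11. Stack: [32, 11]
BINARY_OP // → 32 // 11 = 2. Stack: [2]
LOAD_CONST → push 3. Stack: [2, 3]
BINARY_OP & → 2 & 3 = 2. Stack: [2]
STORE_FAST x → x=2. Stack: []
LOAD_FAST_LOAD_FAST b,a → push -2,37. Stack: [-2, 37]
BINARY_OP * → -2 * 37 = -74. Stack: [-74]
LOAD_FAST a → push 37. Stack: [-74, 37]
BINARY_OP - → -74 - 37 = -111. Stack: [-111]
STORE_FAST m → m=-111. Stack: []
LOAD_FAST m → push -111. Stack: [-111]
LOAD_CONST → push 3. Stack: [-111, 3]
BINARY_OP - → -111 - 3 = -114. Stack: [-114]
RETURN_VALUE → return -114.

-114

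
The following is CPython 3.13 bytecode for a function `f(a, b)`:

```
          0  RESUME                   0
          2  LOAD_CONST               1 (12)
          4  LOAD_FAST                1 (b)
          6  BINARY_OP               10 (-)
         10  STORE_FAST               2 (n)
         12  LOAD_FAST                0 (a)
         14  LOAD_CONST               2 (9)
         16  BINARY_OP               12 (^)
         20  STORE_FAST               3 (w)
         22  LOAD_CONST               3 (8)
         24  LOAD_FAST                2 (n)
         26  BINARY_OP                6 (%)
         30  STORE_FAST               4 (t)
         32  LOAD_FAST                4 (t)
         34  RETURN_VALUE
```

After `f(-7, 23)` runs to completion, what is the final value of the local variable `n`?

-11

LOAD_CONST → push 12. Stack: [12]
LOAD_FAST b → push 23. Stack: [12, 23]
BINARY_OP - → 12 - 23 = -11. Stack: [-11]
STORE_FAST n → n=-11. Stack: []
LOAD_FAST a → push -7. Stack: [-7]
LOAD_CONST → push 9. Stack: [-7, 9]
BINARY_OP ^ → -7 ^ 9 = -16. Stack: [-16]
STORE_FAST w → w=-16. Stack: []
LOAD_CONST → push 8. Stack: [8]
LOAD_FAST n → push -11. Stack: [8, -11]
BINARY_OP % → 8 % -11 = -3. Stack: [-3]
STORE_FAST t → t=-3. Stack: []
LOAD_FAST t → push -3. Stack: [-3]
RETURN_VALUE → return -3.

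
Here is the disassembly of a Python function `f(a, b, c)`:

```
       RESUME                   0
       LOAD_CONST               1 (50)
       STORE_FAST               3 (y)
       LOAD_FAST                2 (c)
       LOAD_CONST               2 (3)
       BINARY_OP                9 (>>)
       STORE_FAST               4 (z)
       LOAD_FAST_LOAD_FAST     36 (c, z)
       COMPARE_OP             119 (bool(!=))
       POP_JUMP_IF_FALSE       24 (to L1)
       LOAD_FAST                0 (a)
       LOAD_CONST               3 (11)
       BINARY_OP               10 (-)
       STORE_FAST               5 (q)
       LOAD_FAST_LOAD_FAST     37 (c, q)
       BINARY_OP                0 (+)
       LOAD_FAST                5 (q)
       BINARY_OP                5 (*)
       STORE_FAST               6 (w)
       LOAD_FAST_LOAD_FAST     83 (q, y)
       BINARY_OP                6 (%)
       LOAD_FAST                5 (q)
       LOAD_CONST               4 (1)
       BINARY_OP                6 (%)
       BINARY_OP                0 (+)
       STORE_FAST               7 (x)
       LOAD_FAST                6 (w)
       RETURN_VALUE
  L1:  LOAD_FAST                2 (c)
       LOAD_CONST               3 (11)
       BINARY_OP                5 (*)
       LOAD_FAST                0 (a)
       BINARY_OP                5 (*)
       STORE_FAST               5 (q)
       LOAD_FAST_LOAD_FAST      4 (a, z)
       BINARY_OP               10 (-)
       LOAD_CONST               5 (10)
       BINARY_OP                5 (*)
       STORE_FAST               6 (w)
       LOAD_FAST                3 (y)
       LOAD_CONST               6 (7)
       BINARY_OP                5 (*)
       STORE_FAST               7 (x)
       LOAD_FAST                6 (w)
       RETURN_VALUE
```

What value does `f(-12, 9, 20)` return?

69

LOAD_CONST → push 50. Stack: [50]
STORE_FAST y → y=50. Stack: []
LOAD_FAST c → push 20. Stack: [20]
LOAD_CONST → push 3. Stack: [20, 3]
BINARY_OP >> → 20 >> 3 = 2. Stack: [2]
STORE_FAST z → z=2. Stack: []
LOAD_FAST_LOAD_FAST c,z → push 20,2. Stack: [20, 2]
COMPARE_OP bool(!=) → 20 vs 2 = True. Stack: [True]
POP_JUMP_IF_FALSE → pop True; no jump. Stack: []
LOAD_FAST a → push -12. Stack: [-12]
LOAD_CONST → push 11. Stack: [-12, 11]
BINARY_OP - → -12 - 11 = -23. Stack: [-23]
STORE_FAST q → q=-23. Stack: []
LOAD_FAST_LOAD_FAST c,q → push 20,-23. Stack: [20, -23]
BINARY_OP + → 20 + -23 = -3. Stack: [-3]
LOAD_FAST q → push -23. Stack: [-3, -23]
BINARY_OP * → -3 * -23 = 69. Stack: [69]
STORE_FAST w → w=69. Stack: []
LOAD_FAST_LOAD_FAST q,y → push -23,50. Stack: [-23, 50]
BINARY_OP % → -23 % 50 = 27. Stack: [27]
LOAD_FAST q → push -23. Stack: [27, -23]
LOAD_CONST → push 1. Stack: [27, -23, 1]
BINARY_OP % → -23 % 1 = 0. Stack: [27, 0]
BINARY_OP + → 27 + 0 = 27. Stack: [27]
STORE_FAST x → x=27. Stack: []
LOAD_FAST w → push 69. Stack: [69]
RETURN_VALUE → return 69.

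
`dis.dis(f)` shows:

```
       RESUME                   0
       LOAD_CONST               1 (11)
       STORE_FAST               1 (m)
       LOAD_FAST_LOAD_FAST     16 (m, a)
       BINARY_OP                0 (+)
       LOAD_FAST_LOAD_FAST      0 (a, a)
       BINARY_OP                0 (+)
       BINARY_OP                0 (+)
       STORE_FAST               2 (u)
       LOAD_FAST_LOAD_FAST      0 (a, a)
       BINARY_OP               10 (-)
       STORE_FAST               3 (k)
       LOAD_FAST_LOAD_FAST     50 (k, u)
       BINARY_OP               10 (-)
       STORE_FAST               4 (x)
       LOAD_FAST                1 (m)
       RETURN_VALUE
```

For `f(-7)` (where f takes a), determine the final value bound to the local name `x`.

10

LOAD_CONST → push 11. Stack: [11]
STORE_FAST m → m=11. Stack: []
LOAD_FAST_LOAD_FAST m,a → push 11,-7. Stack: [11, -7]
BINARY_OP + → 11 + -7 = 4. Stack: [4]
LOAD_FAST_LOAD_FAST a,a → push -7,-7. Stack: [4, -7, -7]
BINARY_OP + → -7 + -7 = -14. Stack: [4, -14]
BINARY_OP + → 4 + -14 = -10. Stack: [-10]
STORE_FAST u → u=-10. Stack: []
LOAD_FAST_LOAD_FAST a,a → push -7,-7. Stack: [-7, -7]
BINARY_OP - → -7 - -7 = 0. Stack: [0]
STORE_FAST k → k=0. Stack: []
LOAD_FAST_LOAD_FAST k,u → push 0,-10. Stack: [0, -10]
BINARY_OP - → 0 - -10 = 10. Stack: [10]
STORE_FAST x → x=10. Stack: []
LOAD_FAST m → push 11. Stack: [11]
RETURN_VALUE → return 11.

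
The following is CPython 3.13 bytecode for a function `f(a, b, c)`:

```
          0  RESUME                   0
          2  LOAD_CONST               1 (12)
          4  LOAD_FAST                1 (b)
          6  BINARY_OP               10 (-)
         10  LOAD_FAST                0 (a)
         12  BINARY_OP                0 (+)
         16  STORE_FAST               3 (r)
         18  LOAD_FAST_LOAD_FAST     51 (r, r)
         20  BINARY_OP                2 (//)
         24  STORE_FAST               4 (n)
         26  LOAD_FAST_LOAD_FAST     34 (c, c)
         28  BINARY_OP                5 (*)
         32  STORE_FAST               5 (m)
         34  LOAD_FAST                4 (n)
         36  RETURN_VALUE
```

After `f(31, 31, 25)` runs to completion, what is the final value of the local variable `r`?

LOAD_CONST → push 12. Stack: [12]
LOAD_FAST b → push 31. Stack: [12, 31]
BINARY_OP - → 12 - 31 = -19. Stack: [-19]
LOAD_FAST a → push 31. Stack: [-19, 31]
BINARY_OP + → -19 + 31 = 12. Stack: [12]
STORE_FAST r → r=12. Stack: []
LOAD_FAST_LOAD_FAST r,r → push 12,12. Stack: [12, 12]
BINARY_OP // → 12 // 12 = 1. Stack: [1]
STORE_FAST n → n=1. Stack: []
LOAD_FAST_LOAD_FAST c,c → push 25,25. Stack: [25, 25]
BINARY_OP * → 25 * 25 = 625. Stack: [625]
STORE_FAST m → m=625. Stack: []
LOAD_FAST n → push 1. Stack: [1]
RETURN_VALUE → return 1.

12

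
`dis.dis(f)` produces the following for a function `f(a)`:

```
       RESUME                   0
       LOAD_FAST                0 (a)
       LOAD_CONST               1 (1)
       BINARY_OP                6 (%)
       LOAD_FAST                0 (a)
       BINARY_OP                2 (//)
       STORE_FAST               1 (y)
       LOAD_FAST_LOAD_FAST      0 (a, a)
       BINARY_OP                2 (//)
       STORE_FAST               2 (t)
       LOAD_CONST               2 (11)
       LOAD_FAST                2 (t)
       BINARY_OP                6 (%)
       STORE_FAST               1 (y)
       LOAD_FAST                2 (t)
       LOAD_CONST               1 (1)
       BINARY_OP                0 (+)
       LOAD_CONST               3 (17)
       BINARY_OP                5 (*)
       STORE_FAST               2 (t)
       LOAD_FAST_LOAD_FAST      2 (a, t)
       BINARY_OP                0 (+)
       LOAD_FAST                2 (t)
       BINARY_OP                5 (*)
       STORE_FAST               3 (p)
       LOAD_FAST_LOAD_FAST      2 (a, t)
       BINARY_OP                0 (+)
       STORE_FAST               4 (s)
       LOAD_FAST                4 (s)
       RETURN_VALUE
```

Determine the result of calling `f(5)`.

LOAD_FAST a → push 5. Stack: [5]
LOAD_CONST → push 1. Stack: [5, 1]
BINARY_OP % → 5 % 1 = 0. Stack: [0]
LOAD_FAST a → push 5. Stack: [0, 5]
BINARY_OP // → 0 // 5 = 0. Stack: [0]
STORE_FAST y → y=0. Stack: []
LOAD_FAST_LOAD_FAST a,a → push 5,5. Stack: [5, 5]
BINARY_OP // → 5 // 5 = 1. Stack: [1]
STORE_FAST t → t=1. Stack: []
LOAD_CONST → push 11. Stack: [11]
LOAD_FAST t → push 1. Stack: [11, 1]
BINARY_OP % → 11 % 1 = 0. Stack: [0]
STORE_FAST y → y=0. Stack: []
LOAD_FAST t → push 1. Stack: [1]
LOAD_CONST → push 1. Stack: [1, 1]
BINARY_OP + → 1 + 1 = 2. Stack: [2]
LOAD_CONST → push 17. Stack: [2, 17]
BINARY_OP * → 2 * 17 = 34. Stack: [34]
STORE_FAST t → t=34. Stack: []
LOAD_FAST_LOAD_FAST a,t → push 5,34. Stack: [5, 34]
BINARY_OP + → 5 + 34 = 39. Stack: [39]
LOAD_FAST t → push 34. Stack: [39, 34]
BINARY_OP * → 39 * 34 = 1326. Stack: [1326]
STORE_FAST p → p=1326. Stack: []
LOAD_FAST_LOAD_FAST a,t → push 5,34. Stack: [5, 34]
BINARY_OP + → 5 + 34 = 39. Stack: [39]
STORE_FAST s → s=39. Stack: []
LOAD_FAST s → push 39. Stack: [39]
RETURN_VALUE → return 39.

39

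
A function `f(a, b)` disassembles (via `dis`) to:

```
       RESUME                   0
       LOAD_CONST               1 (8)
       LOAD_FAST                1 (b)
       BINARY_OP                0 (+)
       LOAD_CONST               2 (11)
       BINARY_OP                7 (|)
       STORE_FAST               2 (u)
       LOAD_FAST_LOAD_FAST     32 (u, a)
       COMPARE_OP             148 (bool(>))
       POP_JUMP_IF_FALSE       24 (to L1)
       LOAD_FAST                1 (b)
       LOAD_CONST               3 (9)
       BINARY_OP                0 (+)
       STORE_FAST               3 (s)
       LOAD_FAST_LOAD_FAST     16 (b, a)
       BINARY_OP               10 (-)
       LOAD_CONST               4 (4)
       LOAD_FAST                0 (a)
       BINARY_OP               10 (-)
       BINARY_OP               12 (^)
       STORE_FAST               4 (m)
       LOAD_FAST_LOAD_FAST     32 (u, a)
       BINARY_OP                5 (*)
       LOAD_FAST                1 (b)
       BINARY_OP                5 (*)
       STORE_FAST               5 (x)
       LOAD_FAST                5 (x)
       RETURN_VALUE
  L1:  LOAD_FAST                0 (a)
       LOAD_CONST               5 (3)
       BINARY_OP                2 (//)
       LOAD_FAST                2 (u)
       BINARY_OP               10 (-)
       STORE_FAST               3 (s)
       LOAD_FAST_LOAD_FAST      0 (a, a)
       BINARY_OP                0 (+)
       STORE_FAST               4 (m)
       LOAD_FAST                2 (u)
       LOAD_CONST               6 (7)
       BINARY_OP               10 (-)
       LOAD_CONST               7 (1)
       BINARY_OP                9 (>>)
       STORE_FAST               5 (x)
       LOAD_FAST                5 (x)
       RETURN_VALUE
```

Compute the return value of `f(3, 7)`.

LOAD_CONST → push 8. Stack: [8]
LOAD_FAST b → push 7. Stack: [8, 7]
BINARY_OP + → 8 + 7 = 15. Stack: [15]
LOAD_CONST → push 11. Stack: [15, 11]
BINARY_OP | → 15 | 11 = 15. Stack: [15]
STORE_FAST u → u=15. Stack: []
LOAD_FAST_LOAD_FAST u,a → push 15,3. Stack: [15, 3]
COMPARE_OP bool(>) → 15 vs 3 = True. Stack: [True]
POP_JUMP_IF_FALSE → pop True; no jump. Stack: []
LOAD_FAST b → push 7. Stack: [7]
LOAD_CONST → push 9. Stack: [7, 9]
BINARY_OP + → 7 + 9 = 16. Stack: [16]
STORE_FAST s → s=16. Stack: []
LOAD_FAST_LOAD_FAST b,a → push 7,3. Stack: [7, 3]
BINARY_OP - → 7 - 3 = 4. Stack: [4]
LOAD_CONST → push 4. Stack: [4, 4]
LOAD_FAST a → push 3. Stack: [4, 4, 3]
BINARY_OP - → 4 - 3 = 1. Stack: [4, 1]
BINARY_OP ^ → 4 ^ 1 = 5. Stack: [5]
STORE_FAST m → m=5. Stack: []
LOAD_FAST_LOAD_FAST u,a → push 15,3. Stack: [15, 3]
BINARY_OP * → 15 * 3 = 45. Stack: [45]
LOAD_FAST b → push 7. Stack: [45, 7]
BINARY_OP * → 45 * 7 = 315. Stack: [315]
STORE_FAST x → x=315. Stack: []
LOAD_FAST x → push 315. Stack: [315]
RETURN_VALUE → return 315.

315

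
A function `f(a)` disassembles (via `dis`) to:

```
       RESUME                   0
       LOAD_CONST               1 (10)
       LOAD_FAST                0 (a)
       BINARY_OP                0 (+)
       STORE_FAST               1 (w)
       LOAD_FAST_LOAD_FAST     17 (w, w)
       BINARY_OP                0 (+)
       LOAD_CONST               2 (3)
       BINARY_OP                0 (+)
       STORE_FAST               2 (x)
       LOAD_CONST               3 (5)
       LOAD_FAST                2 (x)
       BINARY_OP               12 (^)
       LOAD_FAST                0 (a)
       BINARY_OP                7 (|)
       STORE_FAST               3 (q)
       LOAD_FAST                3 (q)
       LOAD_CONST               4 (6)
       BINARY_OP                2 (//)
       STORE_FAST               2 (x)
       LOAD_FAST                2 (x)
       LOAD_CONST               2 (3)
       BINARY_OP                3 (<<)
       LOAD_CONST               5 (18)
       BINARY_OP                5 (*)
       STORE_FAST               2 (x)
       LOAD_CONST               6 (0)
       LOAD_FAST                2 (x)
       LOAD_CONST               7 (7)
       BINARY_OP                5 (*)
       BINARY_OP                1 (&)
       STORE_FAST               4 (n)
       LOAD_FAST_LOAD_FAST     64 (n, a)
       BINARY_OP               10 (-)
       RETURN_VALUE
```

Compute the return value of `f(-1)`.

LOAD_CONST → push 10. Stack: [10]
LOAD_FAST a → push -1. Stack: [10, -1]
BINARY_OP + → 10 + -1 = 9. Stack: [9]
STORE_FAST w → w=9. Stack: []
LOAD_FAST_LOAD_FAST w,w → push 9,9. Stack: [9, 9]
BINARY_OP + → 9 + 9 = 18. Stack: [18]
LOAD_CONST → push 3. Stack: [18, 3]
BINARY_OP + → 18 + 3 = 21. Stack: [21]
STORE_FAST x → x=21. Stack: []
LOAD_CONST → push 5. Stack: [5]
LOAD_FAST x → push 21. Stack: [5, 21]
BINARY_OP ^ → 5 ^ 21 = 16. Stack: [16]
LOAD_FAST a → push -1. Stack: [16, -1]
BINARY_OP | → 16 | -1 = -1. Stack: [-1]
STORE_FAST q → q=-1. Stack: []
LOAD_FAST q → push -1. Stack: [-1]
LOAD_CONST → push 6. Stack: [-1, 6]
BINARY_OP // → -1 // 6 = -1. Stack: [-1]
STORE_FAST x → x=-1. Stack: []
LOAD_FAST x → push -1. Stack: [-1]
LOAD_CONST → push 3. Stack: [-1, 3]
BINARY_OP << → -1 << 3 = -8. Stack: [-8]
LOAD_CONST → push 18. Stack: [-8, 18]
BINARY_OP * → -8 * 18 = -144. Stack: [-144]
STORE_FAST x → x=-144. Stack: []
LOAD_CONST → push 0. Stack: [0]
LOAD_FAST x → push -144. Stack: [0, -144]
LOAD_CONST → push 7. Stack: [0, -144, 7]
BINARY_OP * → -144 * 7 = -1008. Stack: [0, -1008]
BINARY_OP & → 0 & -1008 = 0. Stack: [0]
STORE_FAST n → n=0. Stack: []
LOAD_FAST_LOAD_FAST n,a → push 0,-1. Stack: [0, -1]
BINARY_OP - → 0 - -1 = 1. Stack: [1]
RETURN_VALUE → return 1.

1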